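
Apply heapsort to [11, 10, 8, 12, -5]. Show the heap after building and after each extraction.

Build heap: [12, 11, 8, 10, -5]
Extract 12: [11, 10, 8, -5, 12]
Extract 11: [10, -5, 8, 11, 12]
Extract 10: [8, -5, 10, 11, 12]
Extract 8: [-5, 8, 10, 11, 12]


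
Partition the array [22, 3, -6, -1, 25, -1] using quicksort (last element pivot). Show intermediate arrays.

Partition 1: pivot=-1 at index 2 -> [-6, -1, -1, 3, 25, 22]
Partition 2: pivot=-1 at index 1 -> [-6, -1, -1, 3, 25, 22]
Partition 3: pivot=22 at index 4 -> [-6, -1, -1, 3, 22, 25]


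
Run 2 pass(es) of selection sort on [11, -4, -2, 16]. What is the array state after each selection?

Pass 1: Select minimum -4 at index 1, swap -> [-4, 11, -2, 16]
Pass 2: Select minimum -2 at index 2, swap -> [-4, -2, 11, 16]


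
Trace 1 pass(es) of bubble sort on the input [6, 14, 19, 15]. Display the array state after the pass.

After pass 1: [6, 14, 15, 19] (1 swaps)
Total swaps: 1


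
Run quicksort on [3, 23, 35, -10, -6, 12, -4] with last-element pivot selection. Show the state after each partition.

Partition 1: pivot=-4 at index 2 -> [-10, -6, -4, 3, 23, 12, 35]
Partition 2: pivot=-6 at index 1 -> [-10, -6, -4, 3, 23, 12, 35]
Partition 3: pivot=35 at index 6 -> [-10, -6, -4, 3, 23, 12, 35]
Partition 4: pivot=12 at index 4 -> [-10, -6, -4, 3, 12, 23, 35]


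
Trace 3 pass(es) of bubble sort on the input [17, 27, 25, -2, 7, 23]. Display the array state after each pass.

After pass 1: [17, 25, -2, 7, 23, 27] (4 swaps)
After pass 2: [17, -2, 7, 23, 25, 27] (3 swaps)
After pass 3: [-2, 7, 17, 23, 25, 27] (2 swaps)
Total swaps: 9


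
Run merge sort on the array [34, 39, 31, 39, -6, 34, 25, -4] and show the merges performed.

Divide and conquer:
  Merge [34] + [39] -> [34, 39]
  Merge [31] + [39] -> [31, 39]
  Merge [34, 39] + [31, 39] -> [31, 34, 39, 39]
  Merge [-6] + [34] -> [-6, 34]
  Merge [25] + [-4] -> [-4, 25]
  Merge [-6, 34] + [-4, 25] -> [-6, -4, 25, 34]
  Merge [31, 34, 39, 39] + [-6, -4, 25, 34] -> [-6, -4, 25, 31, 34, 34, 39, 39]


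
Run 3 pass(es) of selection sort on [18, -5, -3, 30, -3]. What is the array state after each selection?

Pass 1: Select minimum -5 at index 1, swap -> [-5, 18, -3, 30, -3]
Pass 2: Select minimum -3 at index 2, swap -> [-5, -3, 18, 30, -3]
Pass 3: Select minimum -3 at index 4, swap -> [-5, -3, -3, 30, 18]


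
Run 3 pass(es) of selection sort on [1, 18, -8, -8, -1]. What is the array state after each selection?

Pass 1: Select minimum -8 at index 2, swap -> [-8, 18, 1, -8, -1]
Pass 2: Select minimum -8 at index 3, swap -> [-8, -8, 1, 18, -1]
Pass 3: Select minimum -1 at index 4, swap -> [-8, -8, -1, 18, 1]


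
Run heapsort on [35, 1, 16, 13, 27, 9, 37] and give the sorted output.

Build heap: [37, 27, 35, 13, 1, 9, 16]
Extract 37: [35, 27, 16, 13, 1, 9, 37]
Extract 35: [27, 13, 16, 9, 1, 35, 37]
Extract 27: [16, 13, 1, 9, 27, 35, 37]
Extract 16: [13, 9, 1, 16, 27, 35, 37]
Extract 13: [9, 1, 13, 16, 27, 35, 37]
Extract 9: [1, 9, 13, 16, 27, 35, 37]


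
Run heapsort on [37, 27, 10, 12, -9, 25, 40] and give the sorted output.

Build heap: [40, 27, 37, 12, -9, 25, 10]
Extract 40: [37, 27, 25, 12, -9, 10, 40]
Extract 37: [27, 12, 25, 10, -9, 37, 40]
Extract 27: [25, 12, -9, 10, 27, 37, 40]
Extract 25: [12, 10, -9, 25, 27, 37, 40]
Extract 12: [10, -9, 12, 25, 27, 37, 40]
Extract 10: [-9, 10, 12, 25, 27, 37, 40]


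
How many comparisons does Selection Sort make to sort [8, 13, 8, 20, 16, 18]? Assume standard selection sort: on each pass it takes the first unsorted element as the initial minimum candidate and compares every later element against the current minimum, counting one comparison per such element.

Pass 1: scan indices 1..5 for the minimum = 5 comparison(s); min is 8, place at index 0 -> [8, 13, 8, 20, 16, 18]
Pass 2: scan indices 2..5 for the minimum = 4 comparison(s); min is 8, place at index 1 -> [8, 8, 13, 20, 16, 18]
Pass 3: scan indices 3..5 for the minimum = 3 comparison(s); min is 13, place at index 2 -> [8, 8, 13, 20, 16, 18]
Pass 4: scan indices 4..5 for the minimum = 2 comparison(s); min is 16, place at index 3 -> [8, 8, 13, 16, 20, 18]
Pass 5: scan indices 5..5 for the minimum = 1 comparison(s); min is 18, place at index 4 -> [8, 8, 13, 16, 18, 20]
Selection sort always scans the whole unsorted suffix, so the count is (n-1) + (n-2) + ... + 1 = n(n-1)/2 = 6*5/2 = 15 regardless of the input order.
Total comparisons: 5 + 4 + 3 + 2 + 1 = 15


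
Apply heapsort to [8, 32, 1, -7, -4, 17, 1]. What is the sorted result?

Build heap: [32, 8, 17, -7, -4, 1, 1]
Extract 32: [17, 8, 1, -7, -4, 1, 32]
Extract 17: [8, 1, 1, -7, -4, 17, 32]
Extract 8: [1, -4, 1, -7, 8, 17, 32]
Extract 1: [1, -4, -7, 1, 8, 17, 32]
Extract 1: [-4, -7, 1, 1, 8, 17, 32]
Extract -4: [-7, -4, 1, 1, 8, 17, 32]


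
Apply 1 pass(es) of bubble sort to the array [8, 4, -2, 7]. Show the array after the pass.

After pass 1: [4, -2, 7, 8] (3 swaps)
Total swaps: 3


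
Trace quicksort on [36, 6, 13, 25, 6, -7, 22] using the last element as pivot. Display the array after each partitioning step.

Partition 1: pivot=22 at index 4 -> [6, 13, 6, -7, 22, 25, 36]
Partition 2: pivot=-7 at index 0 -> [-7, 13, 6, 6, 22, 25, 36]
Partition 3: pivot=6 at index 2 -> [-7, 6, 6, 13, 22, 25, 36]
Partition 4: pivot=36 at index 6 -> [-7, 6, 6, 13, 22, 25, 36]


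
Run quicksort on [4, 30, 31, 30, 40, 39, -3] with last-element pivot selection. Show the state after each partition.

Partition 1: pivot=-3 at index 0 -> [-3, 30, 31, 30, 40, 39, 4]
Partition 2: pivot=4 at index 1 -> [-3, 4, 31, 30, 40, 39, 30]
Partition 3: pivot=30 at index 3 -> [-3, 4, 30, 30, 40, 39, 31]
Partition 4: pivot=31 at index 4 -> [-3, 4, 30, 30, 31, 39, 40]
Partition 5: pivot=40 at index 6 -> [-3, 4, 30, 30, 31, 39, 40]


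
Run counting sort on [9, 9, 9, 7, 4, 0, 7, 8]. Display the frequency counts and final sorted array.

Count array: [1, 0, 0, 0, 1, 0, 0, 2, 1, 3]
(count[i] = number of elements equal to i)
Cumulative count: [1, 1, 1, 1, 2, 2, 2, 4, 5, 8]
Sorted: [0, 4, 7, 7, 8, 9, 9, 9]


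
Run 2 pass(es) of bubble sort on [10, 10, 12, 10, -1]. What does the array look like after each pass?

After pass 1: [10, 10, 10, -1, 12] (2 swaps)
After pass 2: [10, 10, -1, 10, 12] (1 swaps)
Total swaps: 3


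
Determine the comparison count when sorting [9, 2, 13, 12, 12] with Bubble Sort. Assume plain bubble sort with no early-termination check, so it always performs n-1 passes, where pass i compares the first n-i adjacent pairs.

Pass 1: compare adjacent pairs (0,1)..(3,4) = 4 comparison(s), 3 swap(s) -> [2, 9, 12, 12, 13]
Pass 2: compare adjacent pairs (0,1)..(2,3) = 3 comparison(s), 0 swap(s) -> [2, 9, 12, 12, 13]
Pass 3: compare adjacent pairs (0,1)..(1,2) = 2 comparison(s), 0 swap(s) -> [2, 9, 12, 12, 13]
Pass 4: compare adjacent pairs (0,1)..(0,1) = 1 comparison(s), 0 swap(s) -> [2, 9, 12, 12, 13]
Total comparisons: 4 + 3 + 2 + 1 = 10


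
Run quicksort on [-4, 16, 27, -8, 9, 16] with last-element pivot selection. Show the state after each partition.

Partition 1: pivot=16 at index 4 -> [-4, 16, -8, 9, 16, 27]
Partition 2: pivot=9 at index 2 -> [-4, -8, 9, 16, 16, 27]
Partition 3: pivot=-8 at index 0 -> [-8, -4, 9, 16, 16, 27]


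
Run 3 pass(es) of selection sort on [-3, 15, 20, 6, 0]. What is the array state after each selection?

Pass 1: Select minimum -3 at index 0, swap -> [-3, 15, 20, 6, 0]
Pass 2: Select minimum 0 at index 4, swap -> [-3, 0, 20, 6, 15]
Pass 3: Select minimum 6 at index 3, swap -> [-3, 0, 6, 20, 15]


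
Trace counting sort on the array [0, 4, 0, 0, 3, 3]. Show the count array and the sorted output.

Count array: [3, 0, 0, 2, 1]
(count[i] = number of elements equal to i)
Cumulative count: [3, 3, 3, 5, 6]
Sorted: [0, 0, 0, 3, 3, 4]


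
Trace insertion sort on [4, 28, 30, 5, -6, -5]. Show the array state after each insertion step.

First element 4 is already 'sorted'
Insert 28: shifted 0 elements -> [4, 28, 30, 5, -6, -5]
Insert 30: shifted 0 elements -> [4, 28, 30, 5, -6, -5]
Insert 5: shifted 2 elements -> [4, 5, 28, 30, -6, -5]
Insert -6: shifted 4 elements -> [-6, 4, 5, 28, 30, -5]
Insert -5: shifted 4 elements -> [-6, -5, 4, 5, 28, 30]


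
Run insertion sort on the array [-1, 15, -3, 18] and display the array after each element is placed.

First element -1 is already 'sorted'
Insert 15: shifted 0 elements -> [-1, 15, -3, 18]
Insert -3: shifted 2 elements -> [-3, -1, 15, 18]
Insert 18: shifted 0 elements -> [-3, -1, 15, 18]


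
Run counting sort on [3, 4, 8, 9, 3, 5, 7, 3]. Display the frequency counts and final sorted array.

Count array: [0, 0, 0, 3, 1, 1, 0, 1, 1, 1]
(count[i] = number of elements equal to i)
Cumulative count: [0, 0, 0, 3, 4, 5, 5, 6, 7, 8]
Sorted: [3, 3, 3, 4, 5, 7, 8, 9]


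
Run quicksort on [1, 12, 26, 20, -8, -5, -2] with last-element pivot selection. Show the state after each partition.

Partition 1: pivot=-2 at index 2 -> [-8, -5, -2, 20, 1, 12, 26]
Partition 2: pivot=-5 at index 1 -> [-8, -5, -2, 20, 1, 12, 26]
Partition 3: pivot=26 at index 6 -> [-8, -5, -2, 20, 1, 12, 26]
Partition 4: pivot=12 at index 4 -> [-8, -5, -2, 1, 12, 20, 26]


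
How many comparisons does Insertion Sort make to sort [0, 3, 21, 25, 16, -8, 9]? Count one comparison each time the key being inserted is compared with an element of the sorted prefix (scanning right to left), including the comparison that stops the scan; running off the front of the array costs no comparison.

Insert 3: 0 <= 3 (stop) = 1 comparison(s) -> [0, 3, 21, 25, 16, -8, 9]
Insert 21: 3 <= 21 (stop) = 1 comparison(s) -> [0, 3, 21, 25, 16, -8, 9]
Insert 25: 21 <= 25 (stop) = 1 comparison(s) -> [0, 3, 21, 25, 16, -8, 9]
Insert 16: 25 > 16 (shift), 21 > 16 (shift), 3 <= 16 (stop) = 3 comparison(s) -> [0, 3, 16, 21, 25, -8, 9]
Insert -8: 25 > -8 (shift), 21 > -8 (shift), 16 > -8 (shift), 3 > -8 (shift), 0 > -8 (shift), reached front = 5 comparison(s) -> [-8, 0, 3, 16, 21, 25, 9]
Insert 9: 25 > 9 (shift), 21 > 9 (shift), 16 > 9 (shift), 3 <= 9 (stop) = 4 comparison(s) -> [-8, 0, 3, 9, 16, 21, 25]
Total comparisons: 1 + 1 + 1 + 3 + 5 + 4 = 15


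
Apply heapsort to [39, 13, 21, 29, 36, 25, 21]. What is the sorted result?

Build heap: [39, 36, 25, 29, 13, 21, 21]
Extract 39: [36, 29, 25, 21, 13, 21, 39]
Extract 36: [29, 21, 25, 21, 13, 36, 39]
Extract 29: [25, 21, 13, 21, 29, 36, 39]
Extract 25: [21, 21, 13, 25, 29, 36, 39]
Extract 21: [21, 13, 21, 25, 29, 36, 39]
Extract 21: [13, 21, 21, 25, 29, 36, 39]


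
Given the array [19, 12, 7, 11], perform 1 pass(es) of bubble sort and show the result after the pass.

After pass 1: [12, 7, 11, 19] (3 swaps)
Total swaps: 3


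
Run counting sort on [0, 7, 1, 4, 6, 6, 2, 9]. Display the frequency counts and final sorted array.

Count array: [1, 1, 1, 0, 1, 0, 2, 1, 0, 1]
(count[i] = number of elements equal to i)
Cumulative count: [1, 2, 3, 3, 4, 4, 6, 7, 7, 8]
Sorted: [0, 1, 2, 4, 6, 6, 7, 9]


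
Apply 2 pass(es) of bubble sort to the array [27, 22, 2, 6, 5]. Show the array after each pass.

After pass 1: [22, 2, 6, 5, 27] (4 swaps)
After pass 2: [2, 6, 5, 22, 27] (3 swaps)
Total swaps: 7


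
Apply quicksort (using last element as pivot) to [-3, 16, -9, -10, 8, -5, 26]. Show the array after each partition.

Partition 1: pivot=26 at index 6 -> [-3, 16, -9, -10, 8, -5, 26]
Partition 2: pivot=-5 at index 2 -> [-9, -10, -5, 16, 8, -3, 26]
Partition 3: pivot=-10 at index 0 -> [-10, -9, -5, 16, 8, -3, 26]
Partition 4: pivot=-3 at index 3 -> [-10, -9, -5, -3, 8, 16, 26]
Partition 5: pivot=16 at index 5 -> [-10, -9, -5, -3, 8, 16, 26]


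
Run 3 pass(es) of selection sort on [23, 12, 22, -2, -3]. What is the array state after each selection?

Pass 1: Select minimum -3 at index 4, swap -> [-3, 12, 22, -2, 23]
Pass 2: Select minimum -2 at index 3, swap -> [-3, -2, 22, 12, 23]
Pass 3: Select minimum 12 at index 3, swap -> [-3, -2, 12, 22, 23]


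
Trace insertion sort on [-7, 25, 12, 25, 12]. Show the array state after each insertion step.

First element -7 is already 'sorted'
Insert 25: shifted 0 elements -> [-7, 25, 12, 25, 12]
Insert 12: shifted 1 elements -> [-7, 12, 25, 25, 12]
Insert 25: shifted 0 elements -> [-7, 12, 25, 25, 12]
Insert 12: shifted 2 elements -> [-7, 12, 12, 25, 25]


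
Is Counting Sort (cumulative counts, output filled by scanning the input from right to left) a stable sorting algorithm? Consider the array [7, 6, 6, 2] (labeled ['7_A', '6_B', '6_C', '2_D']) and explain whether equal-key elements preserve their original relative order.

Trace Counting Sort on the labeled array (the key is the number; the letter only tracks identity):
  Counts for values 0..7: [0, 0, 1, 0, 0, 0, 2, 1]
  Cumulative counts: [0, 0, 1, 1, 1, 1, 3, 4]
  Scan right to left: place 2_D at output index 0
  Scan right to left: place 6_C at output index 2
  Scan right to left: place 6_B at output index 1
  Scan right to left: place 7_A at output index 3
  Output: [2_D, 6_B, 6_C, 7_A]
Equal keys:
  value 6: originally 6_B, 6_C; after sorting 6_B, 6_C -> order preserved
All equal keys kept their original relative order. Counting Sort is stable: scanning the input right to left with decreasing cumulative counts places later duplicates at later output positions.
Answer: Stable


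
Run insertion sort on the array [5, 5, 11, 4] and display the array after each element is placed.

First element 5 is already 'sorted'
Insert 5: shifted 0 elements -> [5, 5, 11, 4]
Insert 11: shifted 0 elements -> [5, 5, 11, 4]
Insert 4: shifted 3 elements -> [4, 5, 5, 11]


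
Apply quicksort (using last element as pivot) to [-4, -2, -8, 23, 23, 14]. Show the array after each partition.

Partition 1: pivot=14 at index 3 -> [-4, -2, -8, 14, 23, 23]
Partition 2: pivot=-8 at index 0 -> [-8, -2, -4, 14, 23, 23]
Partition 3: pivot=-4 at index 1 -> [-8, -4, -2, 14, 23, 23]
Partition 4: pivot=23 at index 5 -> [-8, -4, -2, 14, 23, 23]


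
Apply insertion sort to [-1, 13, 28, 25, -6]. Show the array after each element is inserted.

First element -1 is already 'sorted'
Insert 13: shifted 0 elements -> [-1, 13, 28, 25, -6]
Insert 28: shifted 0 elements -> [-1, 13, 28, 25, -6]
Insert 25: shifted 1 elements -> [-1, 13, 25, 28, -6]
Insert -6: shifted 4 elements -> [-6, -1, 13, 25, 28]


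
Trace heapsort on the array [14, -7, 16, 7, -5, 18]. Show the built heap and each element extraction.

Build heap: [18, 7, 16, -7, -5, 14]
Extract 18: [16, 7, 14, -7, -5, 18]
Extract 16: [14, 7, -5, -7, 16, 18]
Extract 14: [7, -7, -5, 14, 16, 18]
Extract 7: [-5, -7, 7, 14, 16, 18]
Extract -5: [-7, -5, 7, 14, 16, 18]


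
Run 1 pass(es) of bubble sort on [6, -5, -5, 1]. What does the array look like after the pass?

After pass 1: [-5, -5, 1, 6] (3 swaps)
Total swaps: 3


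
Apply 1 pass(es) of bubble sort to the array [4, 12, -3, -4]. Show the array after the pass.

After pass 1: [4, -3, -4, 12] (2 swaps)
Total swaps: 2


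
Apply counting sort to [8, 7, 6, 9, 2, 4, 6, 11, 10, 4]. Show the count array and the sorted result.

Count array: [0, 0, 1, 0, 2, 0, 2, 1, 1, 1, 1, 1]
(count[i] = number of elements equal to i)
Cumulative count: [0, 0, 1, 1, 3, 3, 5, 6, 7, 8, 9, 10]
Sorted: [2, 4, 4, 6, 6, 7, 8, 9, 10, 11]


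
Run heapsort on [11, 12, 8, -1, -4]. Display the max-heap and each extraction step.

Build heap: [12, 11, 8, -1, -4]
Extract 12: [11, -1, 8, -4, 12]
Extract 11: [8, -1, -4, 11, 12]
Extract 8: [-1, -4, 8, 11, 12]
Extract -1: [-4, -1, 8, 11, 12]


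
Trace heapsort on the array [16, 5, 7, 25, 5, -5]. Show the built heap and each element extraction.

Build heap: [25, 16, 7, 5, 5, -5]
Extract 25: [16, 5, 7, -5, 5, 25]
Extract 16: [7, 5, 5, -5, 16, 25]
Extract 7: [5, -5, 5, 7, 16, 25]
Extract 5: [5, -5, 5, 7, 16, 25]
Extract 5: [-5, 5, 5, 7, 16, 25]


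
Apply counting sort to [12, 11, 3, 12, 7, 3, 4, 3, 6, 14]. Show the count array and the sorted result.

Count array: [0, 0, 0, 3, 1, 0, 1, 1, 0, 0, 0, 1, 2, 0, 1]
(count[i] = number of elements equal to i)
Cumulative count: [0, 0, 0, 3, 4, 4, 5, 6, 6, 6, 6, 7, 9, 9, 10]
Sorted: [3, 3, 3, 4, 6, 7, 11, 12, 12, 14]


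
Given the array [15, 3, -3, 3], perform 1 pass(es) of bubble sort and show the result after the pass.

After pass 1: [3, -3, 3, 15] (3 swaps)
Total swaps: 3


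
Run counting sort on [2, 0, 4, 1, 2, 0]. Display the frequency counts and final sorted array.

Count array: [2, 1, 2, 0, 1]
(count[i] = number of elements equal to i)
Cumulative count: [2, 3, 5, 5, 6]
Sorted: [0, 0, 1, 2, 2, 4]


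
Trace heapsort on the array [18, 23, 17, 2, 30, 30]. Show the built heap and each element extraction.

Build heap: [30, 23, 30, 2, 18, 17]
Extract 30: [30, 23, 17, 2, 18, 30]
Extract 30: [23, 18, 17, 2, 30, 30]
Extract 23: [18, 2, 17, 23, 30, 30]
Extract 18: [17, 2, 18, 23, 30, 30]
Extract 17: [2, 17, 18, 23, 30, 30]


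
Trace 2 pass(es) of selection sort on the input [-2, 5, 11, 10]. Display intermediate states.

Pass 1: Select minimum -2 at index 0, swap -> [-2, 5, 11, 10]
Pass 2: Select minimum 5 at index 1, swap -> [-2, 5, 11, 10]


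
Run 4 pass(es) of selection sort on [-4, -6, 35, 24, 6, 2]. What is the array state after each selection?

Pass 1: Select minimum -6 at index 1, swap -> [-6, -4, 35, 24, 6, 2]
Pass 2: Select minimum -4 at index 1, swap -> [-6, -4, 35, 24, 6, 2]
Pass 3: Select minimum 2 at index 5, swap -> [-6, -4, 2, 24, 6, 35]
Pass 4: Select minimum 6 at index 4, swap -> [-6, -4, 2, 6, 24, 35]


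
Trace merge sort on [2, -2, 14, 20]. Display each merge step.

Divide and conquer:
  Merge [2] + [-2] -> [-2, 2]
  Merge [14] + [20] -> [14, 20]
  Merge [-2, 2] + [14, 20] -> [-2, 2, 14, 20]


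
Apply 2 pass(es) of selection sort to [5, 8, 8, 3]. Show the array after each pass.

Pass 1: Select minimum 3 at index 3, swap -> [3, 8, 8, 5]
Pass 2: Select minimum 5 at index 3, swap -> [3, 5, 8, 8]


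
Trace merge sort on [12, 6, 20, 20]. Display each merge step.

Divide and conquer:
  Merge [12] + [6] -> [6, 12]
  Merge [20] + [20] -> [20, 20]
  Merge [6, 12] + [20, 20] -> [6, 12, 20, 20]


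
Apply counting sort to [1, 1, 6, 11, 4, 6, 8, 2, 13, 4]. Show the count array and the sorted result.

Count array: [0, 2, 1, 0, 2, 0, 2, 0, 1, 0, 0, 1, 0, 1]
(count[i] = number of elements equal to i)
Cumulative count: [0, 2, 3, 3, 5, 5, 7, 7, 8, 8, 8, 9, 9, 10]
Sorted: [1, 1, 2, 4, 4, 6, 6, 8, 11, 13]


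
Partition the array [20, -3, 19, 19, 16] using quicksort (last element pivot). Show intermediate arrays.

Partition 1: pivot=16 at index 1 -> [-3, 16, 19, 19, 20]
Partition 2: pivot=20 at index 4 -> [-3, 16, 19, 19, 20]
Partition 3: pivot=19 at index 3 -> [-3, 16, 19, 19, 20]


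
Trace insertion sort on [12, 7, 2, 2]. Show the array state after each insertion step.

First element 12 is already 'sorted'
Insert 7: shifted 1 elements -> [7, 12, 2, 2]
Insert 2: shifted 2 elements -> [2, 7, 12, 2]
Insert 2: shifted 2 elements -> [2, 2, 7, 12]


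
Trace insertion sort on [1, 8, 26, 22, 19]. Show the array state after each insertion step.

First element 1 is already 'sorted'
Insert 8: shifted 0 elements -> [1, 8, 26, 22, 19]
Insert 26: shifted 0 elements -> [1, 8, 26, 22, 19]
Insert 22: shifted 1 elements -> [1, 8, 22, 26, 19]
Insert 19: shifted 2 elements -> [1, 8, 19, 22, 26]


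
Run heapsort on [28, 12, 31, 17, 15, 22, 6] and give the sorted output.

Build heap: [31, 17, 28, 12, 15, 22, 6]
Extract 31: [28, 17, 22, 12, 15, 6, 31]
Extract 28: [22, 17, 6, 12, 15, 28, 31]
Extract 22: [17, 15, 6, 12, 22, 28, 31]
Extract 17: [15, 12, 6, 17, 22, 28, 31]
Extract 15: [12, 6, 15, 17, 22, 28, 31]
Extract 12: [6, 12, 15, 17, 22, 28, 31]


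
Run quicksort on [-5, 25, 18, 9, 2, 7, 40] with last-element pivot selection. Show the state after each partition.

Partition 1: pivot=40 at index 6 -> [-5, 25, 18, 9, 2, 7, 40]
Partition 2: pivot=7 at index 2 -> [-5, 2, 7, 9, 25, 18, 40]
Partition 3: pivot=2 at index 1 -> [-5, 2, 7, 9, 25, 18, 40]
Partition 4: pivot=18 at index 4 -> [-5, 2, 7, 9, 18, 25, 40]


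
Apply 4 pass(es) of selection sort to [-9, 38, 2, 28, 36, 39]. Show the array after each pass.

Pass 1: Select minimum -9 at index 0, swap -> [-9, 38, 2, 28, 36, 39]
Pass 2: Select minimum 2 at index 2, swap -> [-9, 2, 38, 28, 36, 39]
Pass 3: Select minimum 28 at index 3, swap -> [-9, 2, 28, 38, 36, 39]
Pass 4: Select minimum 36 at index 4, swap -> [-9, 2, 28, 36, 38, 39]


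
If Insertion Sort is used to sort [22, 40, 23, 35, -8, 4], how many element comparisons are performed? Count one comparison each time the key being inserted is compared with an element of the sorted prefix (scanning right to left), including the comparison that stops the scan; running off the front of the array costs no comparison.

Insert 40: 22 <= 40 (stop) = 1 comparison(s) -> [22, 40, 23, 35, -8, 4]
Insert 23: 40 > 23 (shift), 22 <= 23 (stop) = 2 comparison(s) -> [22, 23, 40, 35, -8, 4]
Insert 35: 40 > 35 (shift), 23 <= 35 (stop) = 2 comparison(s) -> [22, 23, 35, 40, -8, 4]
Insert -8: 40 > -8 (shift), 35 > -8 (shift), 23 > -8 (shift), 22 > -8 (shift), reached front = 4 comparison(s) -> [-8, 22, 23, 35, 40, 4]
Insert 4: 40 > 4 (shift), 35 > 4 (shift), 23 > 4 (shift), 22 > 4 (shift), -8 <= 4 (stop) = 5 comparison(s) -> [-8, 4, 22, 23, 35, 40]
Total comparisons: 1 + 2 + 2 + 4 + 5 = 14


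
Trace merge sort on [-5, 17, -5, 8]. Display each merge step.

Divide and conquer:
  Merge [-5] + [17] -> [-5, 17]
  Merge [-5] + [8] -> [-5, 8]
  Merge [-5, 17] + [-5, 8] -> [-5, -5, 8, 17]


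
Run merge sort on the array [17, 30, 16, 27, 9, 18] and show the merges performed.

Divide and conquer:
  Merge [30] + [16] -> [16, 30]
  Merge [17] + [16, 30] -> [16, 17, 30]
  Merge [9] + [18] -> [9, 18]
  Merge [27] + [9, 18] -> [9, 18, 27]
  Merge [16, 17, 30] + [9, 18, 27] -> [9, 16, 17, 18, 27, 30]


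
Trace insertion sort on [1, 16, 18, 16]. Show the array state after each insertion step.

First element 1 is already 'sorted'
Insert 16: shifted 0 elements -> [1, 16, 18, 16]
Insert 18: shifted 0 elements -> [1, 16, 18, 16]
Insert 16: shifted 1 elements -> [1, 16, 16, 18]


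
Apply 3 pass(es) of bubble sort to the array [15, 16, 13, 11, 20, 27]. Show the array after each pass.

After pass 1: [15, 13, 11, 16, 20, 27] (2 swaps)
After pass 2: [13, 11, 15, 16, 20, 27] (2 swaps)
After pass 3: [11, 13, 15, 16, 20, 27] (1 swaps)
Total swaps: 5


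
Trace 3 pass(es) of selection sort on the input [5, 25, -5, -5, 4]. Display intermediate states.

Pass 1: Select minimum -5 at index 2, swap -> [-5, 25, 5, -5, 4]
Pass 2: Select minimum -5 at index 3, swap -> [-5, -5, 5, 25, 4]
Pass 3: Select minimum 4 at index 4, swap -> [-5, -5, 4, 25, 5]


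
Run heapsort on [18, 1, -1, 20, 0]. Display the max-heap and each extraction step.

Build heap: [20, 18, -1, 1, 0]
Extract 20: [18, 1, -1, 0, 20]
Extract 18: [1, 0, -1, 18, 20]
Extract 1: [0, -1, 1, 18, 20]
Extract 0: [-1, 0, 1, 18, 20]


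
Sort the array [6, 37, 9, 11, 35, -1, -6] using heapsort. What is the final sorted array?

Build heap: [37, 35, 9, 11, 6, -1, -6]
Extract 37: [35, 11, 9, -6, 6, -1, 37]
Extract 35: [11, 6, 9, -6, -1, 35, 37]
Extract 11: [9, 6, -1, -6, 11, 35, 37]
Extract 9: [6, -6, -1, 9, 11, 35, 37]
Extract 6: [-1, -6, 6, 9, 11, 35, 37]
Extract -1: [-6, -1, 6, 9, 11, 35, 37]


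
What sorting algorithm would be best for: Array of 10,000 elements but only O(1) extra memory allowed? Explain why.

Best choice: Heapsort
Reason: Heapsort rearranges the array in place using O(1) auxiliary space and still guarantees O(n log n) time; quicksort partitions in place but needs Theta(log n) stack space for recursion (O(n) in the worst case), and mergesort requires O(n) auxiliary space


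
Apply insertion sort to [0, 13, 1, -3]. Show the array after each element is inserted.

First element 0 is already 'sorted'
Insert 13: shifted 0 elements -> [0, 13, 1, -3]
Insert 1: shifted 1 elements -> [0, 1, 13, -3]
Insert -3: shifted 3 elements -> [-3, 0, 1, 13]


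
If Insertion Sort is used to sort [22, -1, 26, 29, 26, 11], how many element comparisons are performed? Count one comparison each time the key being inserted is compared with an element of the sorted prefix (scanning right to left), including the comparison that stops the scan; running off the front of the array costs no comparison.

Insert -1: 22 > -1 (shift), reached front = 1 comparison(s) -> [-1, 22, 26, 29, 26, 11]
Insert 26: 22 <= 26 (stop) = 1 comparison(s) -> [-1, 22, 26, 29, 26, 11]
Insert 29: 26 <= 29 (stop) = 1 comparison(s) -> [-1, 22, 26, 29, 26, 11]
Insert 26: 29 > 26 (shift), 26 <= 26 (stop) = 2 comparison(s) -> [-1, 22, 26, 26, 29, 11]
Insert 11: 29 > 11 (shift), 26 > 11 (shift), 26 > 11 (shift), 22 > 11 (shift), -1 <= 11 (stop) = 5 comparison(s) -> [-1, 11, 22, 26, 26, 29]
Total comparisons: 1 + 1 + 1 + 2 + 5 = 10


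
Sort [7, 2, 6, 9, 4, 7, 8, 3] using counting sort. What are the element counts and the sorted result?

Count array: [0, 0, 1, 1, 1, 0, 1, 2, 1, 1]
(count[i] = number of elements equal to i)
Cumulative count: [0, 0, 1, 2, 3, 3, 4, 6, 7, 8]
Sorted: [2, 3, 4, 6, 7, 7, 8, 9]


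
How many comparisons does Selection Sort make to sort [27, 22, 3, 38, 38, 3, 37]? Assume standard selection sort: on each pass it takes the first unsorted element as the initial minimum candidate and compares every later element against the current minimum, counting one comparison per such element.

Pass 1: scan indices 1..6 for the minimum = 6 comparison(s); min is 3, place at index 0 -> [3, 22, 27, 38, 38, 3, 37]
Pass 2: scan indices 2..6 for the minimum = 5 comparison(s); min is 3, place at index 1 -> [3, 3, 27, 38, 38, 22, 37]
Pass 3: scan indices 3..6 for the minimum = 4 comparison(s); min is 22, place at index 2 -> [3, 3, 22, 38, 38, 27, 37]
Pass 4: scan indices 4..6 for the minimum = 3 comparison(s); min is 27, place at index 3 -> [3, 3, 22, 27, 38, 38, 37]
Pass 5: scan indices 5..6 for the minimum = 2 comparison(s); min is 37, place at index 4 -> [3, 3, 22, 27, 37, 38, 38]
Pass 6: scan indices 6..6 for the minimum = 1 comparison(s); min is 38, place at index 5 -> [3, 3, 22, 27, 37, 38, 38]
Selection sort always scans the whole unsorted suffix, so the count is (n-1) + (n-2) + ... + 1 = n(n-1)/2 = 7*6/2 = 21 regardless of the input order.
Total comparisons: 6 + 5 + 4 + 3 + 2 + 1 = 21


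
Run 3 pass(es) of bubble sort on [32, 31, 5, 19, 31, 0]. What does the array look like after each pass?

After pass 1: [31, 5, 19, 31, 0, 32] (5 swaps)
After pass 2: [5, 19, 31, 0, 31, 32] (3 swaps)
After pass 3: [5, 19, 0, 31, 31, 32] (1 swaps)
Total swaps: 9


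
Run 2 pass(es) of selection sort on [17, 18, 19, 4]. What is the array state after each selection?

Pass 1: Select minimum 4 at index 3, swap -> [4, 18, 19, 17]
Pass 2: Select minimum 17 at index 3, swap -> [4, 17, 19, 18]


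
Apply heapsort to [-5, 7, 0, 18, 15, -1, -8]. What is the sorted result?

Build heap: [18, 15, 0, 7, -5, -1, -8]
Extract 18: [15, 7, 0, -8, -5, -1, 18]
Extract 15: [7, -1, 0, -8, -5, 15, 18]
Extract 7: [0, -1, -5, -8, 7, 15, 18]
Extract 0: [-1, -8, -5, 0, 7, 15, 18]
Extract -1: [-5, -8, -1, 0, 7, 15, 18]
Extract -5: [-8, -5, -1, 0, 7, 15, 18]


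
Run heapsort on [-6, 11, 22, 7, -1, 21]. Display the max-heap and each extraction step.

Build heap: [22, 11, 21, 7, -1, -6]
Extract 22: [21, 11, -6, 7, -1, 22]
Extract 21: [11, 7, -6, -1, 21, 22]
Extract 11: [7, -1, -6, 11, 21, 22]
Extract 7: [-1, -6, 7, 11, 21, 22]
Extract -1: [-6, -1, 7, 11, 21, 22]


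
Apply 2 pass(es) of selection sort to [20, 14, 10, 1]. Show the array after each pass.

Pass 1: Select minimum 1 at index 3, swap -> [1, 14, 10, 20]
Pass 2: Select minimum 10 at index 2, swap -> [1, 10, 14, 20]


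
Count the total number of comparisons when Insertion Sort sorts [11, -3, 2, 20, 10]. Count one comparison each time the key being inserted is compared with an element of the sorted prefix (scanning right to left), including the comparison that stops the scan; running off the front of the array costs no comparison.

Insert -3: 11 > -3 (shift), reached front = 1 comparison(s) -> [-3, 11, 2, 20, 10]
Insert 2: 11 > 2 (shift), -3 <= 2 (stop) = 2 comparison(s) -> [-3, 2, 11, 20, 10]
Insert 20: 11 <= 20 (stop) = 1 comparison(s) -> [-3, 2, 11, 20, 10]
Insert 10: 20 > 10 (shift), 11 > 10 (shift), 2 <= 10 (stop) = 3 comparison(s) -> [-3, 2, 10, 11, 20]
Total comparisons: 1 + 2 + 1 + 3 = 7


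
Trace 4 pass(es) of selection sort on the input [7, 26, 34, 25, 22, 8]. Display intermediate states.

Pass 1: Select minimum 7 at index 0, swap -> [7, 26, 34, 25, 22, 8]
Pass 2: Select minimum 8 at index 5, swap -> [7, 8, 34, 25, 22, 26]
Pass 3: Select minimum 22 at index 4, swap -> [7, 8, 22, 25, 34, 26]
Pass 4: Select minimum 25 at index 3, swap -> [7, 8, 22, 25, 34, 26]


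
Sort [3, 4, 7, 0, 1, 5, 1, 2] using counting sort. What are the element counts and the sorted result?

Count array: [1, 2, 1, 1, 1, 1, 0, 1]
(count[i] = number of elements equal to i)
Cumulative count: [1, 3, 4, 5, 6, 7, 7, 8]
Sorted: [0, 1, 1, 2, 3, 4, 5, 7]


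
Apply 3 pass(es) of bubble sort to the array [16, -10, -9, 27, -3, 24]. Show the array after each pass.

After pass 1: [-10, -9, 16, -3, 24, 27] (4 swaps)
After pass 2: [-10, -9, -3, 16, 24, 27] (1 swaps)
After pass 3: [-10, -9, -3, 16, 24, 27] (0 swaps)
Total swaps: 5


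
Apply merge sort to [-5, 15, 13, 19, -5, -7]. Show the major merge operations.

Divide and conquer:
  Merge [15] + [13] -> [13, 15]
  Merge [-5] + [13, 15] -> [-5, 13, 15]
  Merge [-5] + [-7] -> [-7, -5]
  Merge [19] + [-7, -5] -> [-7, -5, 19]
  Merge [-5, 13, 15] + [-7, -5, 19] -> [-7, -5, -5, 13, 15, 19]


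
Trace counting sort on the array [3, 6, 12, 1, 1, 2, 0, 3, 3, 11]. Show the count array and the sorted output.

Count array: [1, 2, 1, 3, 0, 0, 1, 0, 0, 0, 0, 1, 1]
(count[i] = number of elements equal to i)
Cumulative count: [1, 3, 4, 7, 7, 7, 8, 8, 8, 8, 8, 9, 10]
Sorted: [0, 1, 1, 2, 3, 3, 3, 6, 11, 12]


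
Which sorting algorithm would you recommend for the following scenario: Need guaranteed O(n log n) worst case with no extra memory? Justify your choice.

Best choice: Heapsort
Reason: Heapsort is O(n log n) worst case and sorts in-place; quicksort can degrade to O(n^2)


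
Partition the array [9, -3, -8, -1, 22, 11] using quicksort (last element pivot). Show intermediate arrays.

Partition 1: pivot=11 at index 4 -> [9, -3, -8, -1, 11, 22]
Partition 2: pivot=-1 at index 2 -> [-3, -8, -1, 9, 11, 22]
Partition 3: pivot=-8 at index 0 -> [-8, -3, -1, 9, 11, 22]


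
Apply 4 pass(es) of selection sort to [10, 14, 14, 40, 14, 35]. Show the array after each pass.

Pass 1: Select minimum 10 at index 0, swap -> [10, 14, 14, 40, 14, 35]
Pass 2: Select minimum 14 at index 1, swap -> [10, 14, 14, 40, 14, 35]
Pass 3: Select minimum 14 at index 2, swap -> [10, 14, 14, 40, 14, 35]
Pass 4: Select minimum 14 at index 4, swap -> [10, 14, 14, 14, 40, 35]


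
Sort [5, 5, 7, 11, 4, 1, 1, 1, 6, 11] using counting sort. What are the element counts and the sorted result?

Count array: [0, 3, 0, 0, 1, 2, 1, 1, 0, 0, 0, 2]
(count[i] = number of elements equal to i)
Cumulative count: [0, 3, 3, 3, 4, 6, 7, 8, 8, 8, 8, 10]
Sorted: [1, 1, 1, 4, 5, 5, 6, 7, 11, 11]


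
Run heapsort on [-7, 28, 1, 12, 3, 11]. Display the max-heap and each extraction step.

Build heap: [28, 12, 11, -7, 3, 1]
Extract 28: [12, 3, 11, -7, 1, 28]
Extract 12: [11, 3, 1, -7, 12, 28]
Extract 11: [3, -7, 1, 11, 12, 28]
Extract 3: [1, -7, 3, 11, 12, 28]
Extract 1: [-7, 1, 3, 11, 12, 28]


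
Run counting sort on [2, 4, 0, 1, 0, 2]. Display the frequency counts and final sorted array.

Count array: [2, 1, 2, 0, 1]
(count[i] = number of elements equal to i)
Cumulative count: [2, 3, 5, 5, 6]
Sorted: [0, 0, 1, 2, 2, 4]


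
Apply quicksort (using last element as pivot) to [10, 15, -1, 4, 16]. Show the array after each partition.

Partition 1: pivot=16 at index 4 -> [10, 15, -1, 4, 16]
Partition 2: pivot=4 at index 1 -> [-1, 4, 10, 15, 16]
Partition 3: pivot=15 at index 3 -> [-1, 4, 10, 15, 16]


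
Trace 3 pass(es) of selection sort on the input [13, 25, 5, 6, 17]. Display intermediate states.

Pass 1: Select minimum 5 at index 2, swap -> [5, 25, 13, 6, 17]
Pass 2: Select minimum 6 at index 3, swap -> [5, 6, 13, 25, 17]
Pass 3: Select minimum 13 at index 2, swap -> [5, 6, 13, 25, 17]


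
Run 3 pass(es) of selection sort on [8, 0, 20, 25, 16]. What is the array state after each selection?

Pass 1: Select minimum 0 at index 1, swap -> [0, 8, 20, 25, 16]
Pass 2: Select minimum 8 at index 1, swap -> [0, 8, 20, 25, 16]
Pass 3: Select minimum 16 at index 4, swap -> [0, 8, 16, 25, 20]


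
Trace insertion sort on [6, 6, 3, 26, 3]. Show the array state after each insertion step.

First element 6 is already 'sorted'
Insert 6: shifted 0 elements -> [6, 6, 3, 26, 3]
Insert 3: shifted 2 elements -> [3, 6, 6, 26, 3]
Insert 26: shifted 0 elements -> [3, 6, 6, 26, 3]
Insert 3: shifted 3 elements -> [3, 3, 6, 6, 26]


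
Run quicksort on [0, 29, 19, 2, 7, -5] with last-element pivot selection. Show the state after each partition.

Partition 1: pivot=-5 at index 0 -> [-5, 29, 19, 2, 7, 0]
Partition 2: pivot=0 at index 1 -> [-5, 0, 19, 2, 7, 29]
Partition 3: pivot=29 at index 5 -> [-5, 0, 19, 2, 7, 29]
Partition 4: pivot=7 at index 3 -> [-5, 0, 2, 7, 19, 29]


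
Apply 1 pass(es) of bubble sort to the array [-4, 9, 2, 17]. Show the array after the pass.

After pass 1: [-4, 2, 9, 17] (1 swaps)
Total swaps: 1


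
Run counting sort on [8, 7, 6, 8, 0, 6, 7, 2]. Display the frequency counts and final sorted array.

Count array: [1, 0, 1, 0, 0, 0, 2, 2, 2]
(count[i] = number of elements equal to i)
Cumulative count: [1, 1, 2, 2, 2, 2, 4, 6, 8]
Sorted: [0, 2, 6, 6, 7, 7, 8, 8]


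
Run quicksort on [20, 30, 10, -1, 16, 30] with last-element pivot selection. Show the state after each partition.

Partition 1: pivot=30 at index 5 -> [20, 30, 10, -1, 16, 30]
Partition 2: pivot=16 at index 2 -> [10, -1, 16, 30, 20, 30]
Partition 3: pivot=-1 at index 0 -> [-1, 10, 16, 30, 20, 30]
Partition 4: pivot=20 at index 3 -> [-1, 10, 16, 20, 30, 30]


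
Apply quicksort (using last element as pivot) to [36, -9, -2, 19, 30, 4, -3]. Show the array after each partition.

Partition 1: pivot=-3 at index 1 -> [-9, -3, -2, 19, 30, 4, 36]
Partition 2: pivot=36 at index 6 -> [-9, -3, -2, 19, 30, 4, 36]
Partition 3: pivot=4 at index 3 -> [-9, -3, -2, 4, 30, 19, 36]
Partition 4: pivot=19 at index 4 -> [-9, -3, -2, 4, 19, 30, 36]


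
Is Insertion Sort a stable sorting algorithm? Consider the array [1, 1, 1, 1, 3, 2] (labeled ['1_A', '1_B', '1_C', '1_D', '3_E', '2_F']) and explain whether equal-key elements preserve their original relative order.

Trace Insertion Sort on the labeled array (the key is the number; the letter only tracks identity):
  Insert 1_B at index 1: [1_A, 1_B, 1_C, 1_D, 3_E, 2_F]
  Insert 1_C at index 2: [1_A, 1_B, 1_C, 1_D, 3_E, 2_F]
  Insert 1_D at index 3: [1_A, 1_B, 1_C, 1_D, 3_E, 2_F]
  Insert 3_E at index 4: [1_A, 1_B, 1_C, 1_D, 3_E, 2_F]
  Insert 2_F at index 4: [1_A, 1_B, 1_C, 1_D, 2_F, 3_E]
Final order: [1_A, 1_B, 1_C, 1_D, 2_F, 3_E]
Equal keys:
  value 1: originally 1_A, 1_B, 1_C, 1_D; after sorting 1_A, 1_B, 1_C, 1_D -> order preserved
All equal keys kept their original relative order. Insertion Sort is stable: elements are shifted only while they are strictly greater than the key, so a key is inserted after any equal elements already placed.
Answer: Stable


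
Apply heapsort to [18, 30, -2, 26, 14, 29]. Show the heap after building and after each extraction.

Build heap: [30, 26, 29, 18, 14, -2]
Extract 30: [29, 26, -2, 18, 14, 30]
Extract 29: [26, 18, -2, 14, 29, 30]
Extract 26: [18, 14, -2, 26, 29, 30]
Extract 18: [14, -2, 18, 26, 29, 30]
Extract 14: [-2, 14, 18, 26, 29, 30]


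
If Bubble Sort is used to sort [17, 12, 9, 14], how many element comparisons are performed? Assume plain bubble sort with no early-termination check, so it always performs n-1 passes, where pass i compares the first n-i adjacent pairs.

Pass 1: compare adjacent pairs (0,1)..(2,3) = 3 comparison(s), 3 swap(s) -> [12, 9, 14, 17]
Pass 2: compare adjacent pairs (0,1)..(1,2) = 2 comparison(s), 1 swap(s) -> [9, 12, 14, 17]
Pass 3: compare adjacent pairs (0,1)..(0,1) = 1 comparison(s), 0 swap(s) -> [9, 12, 14, 17]
Total comparisons: 3 + 2 + 1 = 6


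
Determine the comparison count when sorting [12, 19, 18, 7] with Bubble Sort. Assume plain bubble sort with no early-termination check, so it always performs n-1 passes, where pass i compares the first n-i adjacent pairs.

Pass 1: compare adjacent pairs (0,1)..(2,3) = 3 comparison(s), 2 swap(s) -> [12, 18, 7, 19]
Pass 2: compare adjacent pairs (0,1)..(1,2) = 2 comparison(s), 1 swap(s) -> [12, 7, 18, 19]
Pass 3: compare adjacent pairs (0,1)..(0,1) = 1 comparison(s), 1 swap(s) -> [7, 12, 18, 19]
Total comparisons: 3 + 2 + 1 = 6


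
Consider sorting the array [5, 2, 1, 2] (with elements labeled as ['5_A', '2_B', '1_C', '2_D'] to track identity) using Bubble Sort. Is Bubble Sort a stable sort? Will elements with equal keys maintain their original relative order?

Trace Bubble Sort on the labeled array (the key is the number; the letter only tracks identity):
  After pass 1: [2_B, 1_C, 2_D, 5_A]
  After pass 2: [1_C, 2_B, 2_D, 5_A]
  After pass 3: [1_C, 2_B, 2_D, 5_A] (no swaps, done)
Final order: [1_C, 2_B, 2_D, 5_A]
Equal keys:
  value 2: originally 2_B, 2_D; after sorting 2_B, 2_D -> order preserved
All equal keys kept their original relative order. Bubble Sort is stable: it only swaps adjacent elements when the left one is strictly greater, so equal keys never move past each other.
Answer: Stable


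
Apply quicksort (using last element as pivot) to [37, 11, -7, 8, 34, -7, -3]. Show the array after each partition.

Partition 1: pivot=-3 at index 2 -> [-7, -7, -3, 8, 34, 11, 37]
Partition 2: pivot=-7 at index 1 -> [-7, -7, -3, 8, 34, 11, 37]
Partition 3: pivot=37 at index 6 -> [-7, -7, -3, 8, 34, 11, 37]
Partition 4: pivot=11 at index 4 -> [-7, -7, -3, 8, 11, 34, 37]


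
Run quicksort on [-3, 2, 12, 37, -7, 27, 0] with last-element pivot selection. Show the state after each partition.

Partition 1: pivot=0 at index 2 -> [-3, -7, 0, 37, 2, 27, 12]
Partition 2: pivot=-7 at index 0 -> [-7, -3, 0, 37, 2, 27, 12]
Partition 3: pivot=12 at index 4 -> [-7, -3, 0, 2, 12, 27, 37]
Partition 4: pivot=37 at index 6 -> [-7, -3, 0, 2, 12, 27, 37]


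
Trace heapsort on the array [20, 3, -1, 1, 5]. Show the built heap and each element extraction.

Build heap: [20, 5, -1, 1, 3]
Extract 20: [5, 3, -1, 1, 20]
Extract 5: [3, 1, -1, 5, 20]
Extract 3: [1, -1, 3, 5, 20]
Extract 1: [-1, 1, 3, 5, 20]


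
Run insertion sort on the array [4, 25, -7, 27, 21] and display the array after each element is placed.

First element 4 is already 'sorted'
Insert 25: shifted 0 elements -> [4, 25, -7, 27, 21]
Insert -7: shifted 2 elements -> [-7, 4, 25, 27, 21]
Insert 27: shifted 0 elements -> [-7, 4, 25, 27, 21]
Insert 21: shifted 2 elements -> [-7, 4, 21, 25, 27]


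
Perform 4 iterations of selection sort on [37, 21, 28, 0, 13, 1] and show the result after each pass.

Pass 1: Select minimum 0 at index 3, swap -> [0, 21, 28, 37, 13, 1]
Pass 2: Select minimum 1 at index 5, swap -> [0, 1, 28, 37, 13, 21]
Pass 3: Select minimum 13 at index 4, swap -> [0, 1, 13, 37, 28, 21]
Pass 4: Select minimum 21 at index 5, swap -> [0, 1, 13, 21, 28, 37]


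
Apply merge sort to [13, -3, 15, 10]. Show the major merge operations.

Divide and conquer:
  Merge [13] + [-3] -> [-3, 13]
  Merge [15] + [10] -> [10, 15]
  Merge [-3, 13] + [10, 15] -> [-3, 10, 13, 15]


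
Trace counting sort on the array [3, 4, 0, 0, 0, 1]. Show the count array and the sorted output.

Count array: [3, 1, 0, 1, 1]
(count[i] = number of elements equal to i)
Cumulative count: [3, 4, 4, 5, 6]
Sorted: [0, 0, 0, 1, 3, 4]
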